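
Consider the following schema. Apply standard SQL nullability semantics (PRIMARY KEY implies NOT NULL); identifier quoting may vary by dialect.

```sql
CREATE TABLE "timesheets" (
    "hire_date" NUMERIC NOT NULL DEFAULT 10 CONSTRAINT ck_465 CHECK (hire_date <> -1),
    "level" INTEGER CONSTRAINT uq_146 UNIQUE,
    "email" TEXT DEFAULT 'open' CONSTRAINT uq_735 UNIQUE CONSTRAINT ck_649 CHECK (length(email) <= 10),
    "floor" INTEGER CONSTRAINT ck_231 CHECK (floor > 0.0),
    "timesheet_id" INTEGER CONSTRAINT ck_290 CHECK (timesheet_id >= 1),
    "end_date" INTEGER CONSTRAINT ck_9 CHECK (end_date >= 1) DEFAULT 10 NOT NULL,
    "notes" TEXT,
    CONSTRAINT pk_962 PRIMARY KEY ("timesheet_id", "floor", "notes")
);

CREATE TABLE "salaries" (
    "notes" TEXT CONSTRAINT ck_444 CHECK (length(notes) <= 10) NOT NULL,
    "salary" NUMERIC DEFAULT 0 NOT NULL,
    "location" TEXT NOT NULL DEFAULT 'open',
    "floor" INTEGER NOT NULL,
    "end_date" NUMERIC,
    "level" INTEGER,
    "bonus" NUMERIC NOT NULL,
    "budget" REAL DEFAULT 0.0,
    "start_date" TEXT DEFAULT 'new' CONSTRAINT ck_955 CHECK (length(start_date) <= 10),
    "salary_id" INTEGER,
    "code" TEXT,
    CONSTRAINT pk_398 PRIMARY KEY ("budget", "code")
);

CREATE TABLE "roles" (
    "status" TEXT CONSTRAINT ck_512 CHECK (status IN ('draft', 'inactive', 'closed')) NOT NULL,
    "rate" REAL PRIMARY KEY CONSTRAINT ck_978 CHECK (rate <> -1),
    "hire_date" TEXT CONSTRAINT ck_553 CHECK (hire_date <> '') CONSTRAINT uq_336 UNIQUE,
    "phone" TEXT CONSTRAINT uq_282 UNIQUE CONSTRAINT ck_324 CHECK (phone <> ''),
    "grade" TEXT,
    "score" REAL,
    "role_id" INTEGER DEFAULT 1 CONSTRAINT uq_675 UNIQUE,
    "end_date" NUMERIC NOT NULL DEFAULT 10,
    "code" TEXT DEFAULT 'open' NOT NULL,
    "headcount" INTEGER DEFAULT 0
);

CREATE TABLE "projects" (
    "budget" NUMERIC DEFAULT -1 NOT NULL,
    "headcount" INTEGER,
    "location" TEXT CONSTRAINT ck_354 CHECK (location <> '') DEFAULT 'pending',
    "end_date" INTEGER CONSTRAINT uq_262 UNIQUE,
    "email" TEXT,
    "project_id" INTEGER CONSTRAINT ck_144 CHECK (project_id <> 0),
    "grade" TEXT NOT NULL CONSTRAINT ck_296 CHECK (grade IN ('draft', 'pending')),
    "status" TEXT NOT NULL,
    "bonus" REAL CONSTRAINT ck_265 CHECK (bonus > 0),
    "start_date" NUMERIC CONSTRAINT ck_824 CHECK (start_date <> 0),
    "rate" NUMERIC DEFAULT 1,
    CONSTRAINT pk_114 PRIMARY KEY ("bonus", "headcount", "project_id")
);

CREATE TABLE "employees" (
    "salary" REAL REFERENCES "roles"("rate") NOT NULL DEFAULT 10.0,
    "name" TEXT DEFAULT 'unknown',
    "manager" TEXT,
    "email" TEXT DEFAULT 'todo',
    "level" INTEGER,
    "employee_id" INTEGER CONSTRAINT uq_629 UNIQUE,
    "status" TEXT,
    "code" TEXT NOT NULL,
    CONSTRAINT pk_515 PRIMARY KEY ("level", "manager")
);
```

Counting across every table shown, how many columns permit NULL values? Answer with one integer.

timesheets: 2 nullable (level, email — PK (timesheet_id, floor, notes) and explicit NOT NULL columns excluded).
salaries: 4 nullable (end_date, level, start_date, salary_id — PK (budget, code) and explicit NOT NULL columns excluded).
roles: 6 nullable (hire_date, phone, grade, score, role_id, headcount — PK (rate) and explicit NOT NULL columns excluded).
projects: 5 nullable (location, end_date, email, start_date, rate — PK (bonus, headcount, project_id) and explicit NOT NULL columns excluded).
employees: 4 nullable (name, email, employee_id, status — PK (level, manager) and explicit NOT NULL columns excluded).
Total: 2 + 4 + 6 + 5 + 4 = 21.

21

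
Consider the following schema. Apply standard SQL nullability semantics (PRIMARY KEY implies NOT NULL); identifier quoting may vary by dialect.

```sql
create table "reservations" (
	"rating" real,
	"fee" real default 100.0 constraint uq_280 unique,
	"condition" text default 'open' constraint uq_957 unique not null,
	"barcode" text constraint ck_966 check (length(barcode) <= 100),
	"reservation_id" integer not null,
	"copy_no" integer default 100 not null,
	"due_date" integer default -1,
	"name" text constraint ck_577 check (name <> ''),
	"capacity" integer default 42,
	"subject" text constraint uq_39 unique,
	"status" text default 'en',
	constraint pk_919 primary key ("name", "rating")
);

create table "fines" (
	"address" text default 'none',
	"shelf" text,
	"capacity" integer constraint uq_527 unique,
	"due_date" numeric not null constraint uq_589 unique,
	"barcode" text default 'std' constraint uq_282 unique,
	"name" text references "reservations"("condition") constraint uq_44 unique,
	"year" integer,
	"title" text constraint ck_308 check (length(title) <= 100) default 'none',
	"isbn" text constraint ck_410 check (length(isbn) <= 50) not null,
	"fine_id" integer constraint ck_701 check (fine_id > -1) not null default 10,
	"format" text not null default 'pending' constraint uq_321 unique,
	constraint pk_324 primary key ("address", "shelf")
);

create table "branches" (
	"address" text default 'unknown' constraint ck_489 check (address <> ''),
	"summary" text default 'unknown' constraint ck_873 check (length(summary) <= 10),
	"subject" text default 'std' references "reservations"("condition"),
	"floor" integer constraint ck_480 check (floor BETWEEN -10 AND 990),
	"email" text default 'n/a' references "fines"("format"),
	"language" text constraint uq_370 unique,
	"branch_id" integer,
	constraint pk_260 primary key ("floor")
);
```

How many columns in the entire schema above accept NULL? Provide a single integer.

17

reservations: 6 nullable (fee, barcode, due_date, capacity, subject, status — PK (name, rating) and explicit NOT NULL columns excluded).
fines: 5 nullable (capacity, barcode, name, year, title — PK (address, shelf) and explicit NOT NULL columns excluded).
branches: 6 nullable (address, summary, subject, email, language, branch_id — PK (floor) and explicit NOT NULL columns excluded).
Total: 6 + 5 + 6 = 17.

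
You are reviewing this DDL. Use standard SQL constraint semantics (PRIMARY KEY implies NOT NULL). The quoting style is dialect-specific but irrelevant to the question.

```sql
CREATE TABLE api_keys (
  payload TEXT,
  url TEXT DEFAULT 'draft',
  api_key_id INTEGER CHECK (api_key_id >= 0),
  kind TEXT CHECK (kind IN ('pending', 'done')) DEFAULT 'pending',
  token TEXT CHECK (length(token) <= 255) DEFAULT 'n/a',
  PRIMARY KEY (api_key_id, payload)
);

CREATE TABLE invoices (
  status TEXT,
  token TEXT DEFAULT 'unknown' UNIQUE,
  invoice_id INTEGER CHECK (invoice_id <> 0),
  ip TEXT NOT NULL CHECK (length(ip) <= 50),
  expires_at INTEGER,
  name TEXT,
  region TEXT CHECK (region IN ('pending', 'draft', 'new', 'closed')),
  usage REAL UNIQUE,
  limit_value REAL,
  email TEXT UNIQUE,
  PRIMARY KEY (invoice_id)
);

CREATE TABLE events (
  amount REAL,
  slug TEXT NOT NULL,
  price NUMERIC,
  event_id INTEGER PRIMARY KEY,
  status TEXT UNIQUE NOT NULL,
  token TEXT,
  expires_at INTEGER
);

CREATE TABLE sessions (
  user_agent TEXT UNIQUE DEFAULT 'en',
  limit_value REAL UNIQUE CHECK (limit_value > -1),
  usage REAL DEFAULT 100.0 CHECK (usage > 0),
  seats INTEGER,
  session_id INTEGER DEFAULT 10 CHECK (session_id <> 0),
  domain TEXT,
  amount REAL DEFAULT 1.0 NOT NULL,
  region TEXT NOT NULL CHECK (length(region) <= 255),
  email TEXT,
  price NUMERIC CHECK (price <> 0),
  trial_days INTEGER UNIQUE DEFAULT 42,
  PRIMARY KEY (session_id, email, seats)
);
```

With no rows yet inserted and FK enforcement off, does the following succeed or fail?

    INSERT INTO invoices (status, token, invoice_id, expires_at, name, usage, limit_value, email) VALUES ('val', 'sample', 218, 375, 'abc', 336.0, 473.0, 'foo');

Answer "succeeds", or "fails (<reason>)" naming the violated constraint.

ip is omitted from the column list and has no DEFAULT, so it would receive NULL.
But ip is declared NOT NULL.

fails (NOT NULL on ip)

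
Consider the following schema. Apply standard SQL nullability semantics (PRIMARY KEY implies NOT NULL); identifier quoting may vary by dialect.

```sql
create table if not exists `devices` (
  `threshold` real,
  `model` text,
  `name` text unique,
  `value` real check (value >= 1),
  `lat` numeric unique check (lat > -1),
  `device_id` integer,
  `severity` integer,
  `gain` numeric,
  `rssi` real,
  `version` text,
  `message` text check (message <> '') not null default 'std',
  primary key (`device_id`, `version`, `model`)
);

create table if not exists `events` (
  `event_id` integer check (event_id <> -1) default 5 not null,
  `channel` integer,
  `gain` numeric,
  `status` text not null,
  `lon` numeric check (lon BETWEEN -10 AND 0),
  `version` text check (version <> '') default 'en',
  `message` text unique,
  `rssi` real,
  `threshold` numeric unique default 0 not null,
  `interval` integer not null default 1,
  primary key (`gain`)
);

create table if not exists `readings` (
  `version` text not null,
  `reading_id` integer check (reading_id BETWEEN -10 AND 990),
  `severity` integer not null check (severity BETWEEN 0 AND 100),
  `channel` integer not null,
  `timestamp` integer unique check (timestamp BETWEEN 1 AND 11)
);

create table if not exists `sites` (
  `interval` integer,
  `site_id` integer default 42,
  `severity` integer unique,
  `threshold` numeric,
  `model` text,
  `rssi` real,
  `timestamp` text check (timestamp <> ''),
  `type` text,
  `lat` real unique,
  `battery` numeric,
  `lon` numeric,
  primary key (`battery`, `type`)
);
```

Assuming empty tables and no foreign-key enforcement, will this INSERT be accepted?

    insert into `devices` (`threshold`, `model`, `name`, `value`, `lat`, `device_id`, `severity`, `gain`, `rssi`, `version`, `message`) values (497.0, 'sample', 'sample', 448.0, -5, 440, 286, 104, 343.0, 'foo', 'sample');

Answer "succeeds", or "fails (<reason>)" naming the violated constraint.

fails (CHECK on lat)

The value -5 for lat violates CHECK (lat > -1).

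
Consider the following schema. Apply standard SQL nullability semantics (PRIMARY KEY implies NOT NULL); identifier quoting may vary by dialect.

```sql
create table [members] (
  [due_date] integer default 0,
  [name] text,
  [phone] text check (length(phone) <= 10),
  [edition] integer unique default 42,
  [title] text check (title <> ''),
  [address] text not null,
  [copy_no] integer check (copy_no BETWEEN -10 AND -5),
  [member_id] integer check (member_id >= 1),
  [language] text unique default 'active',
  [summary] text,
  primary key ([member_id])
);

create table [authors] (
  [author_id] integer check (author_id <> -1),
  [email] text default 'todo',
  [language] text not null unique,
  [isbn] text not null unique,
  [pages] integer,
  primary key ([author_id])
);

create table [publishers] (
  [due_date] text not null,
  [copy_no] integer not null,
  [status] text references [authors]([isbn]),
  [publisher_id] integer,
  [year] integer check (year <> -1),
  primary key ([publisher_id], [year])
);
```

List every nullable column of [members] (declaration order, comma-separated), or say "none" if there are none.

due_date, name, phone, edition, title, copy_no, language, summary

- due_date: DEFAULT only fills an omitted column; an explicit NULL is still allowed → nullable.
- name: no NOT NULL constraint applies → nullable.
- phone: CHECK does not forbid NULL (a CHECK constraint passes when its expression is NULL) → nullable.
- edition: UNIQUE does not imply NOT NULL → nullable.
- title: CHECK does not forbid NULL (a CHECK constraint passes when its expression is NULL) → nullable.
- address: declared NOT NULL → not nullable.
- copy_no: CHECK does not forbid NULL (a CHECK constraint passes when its expression is NULL) → nullable.
- member_id: part of the PRIMARY KEY, which implies NOT NULL → not nullable.
- language: UNIQUE does not imply NOT NULL → nullable.
- summary: no NOT NULL constraint applies → nullable.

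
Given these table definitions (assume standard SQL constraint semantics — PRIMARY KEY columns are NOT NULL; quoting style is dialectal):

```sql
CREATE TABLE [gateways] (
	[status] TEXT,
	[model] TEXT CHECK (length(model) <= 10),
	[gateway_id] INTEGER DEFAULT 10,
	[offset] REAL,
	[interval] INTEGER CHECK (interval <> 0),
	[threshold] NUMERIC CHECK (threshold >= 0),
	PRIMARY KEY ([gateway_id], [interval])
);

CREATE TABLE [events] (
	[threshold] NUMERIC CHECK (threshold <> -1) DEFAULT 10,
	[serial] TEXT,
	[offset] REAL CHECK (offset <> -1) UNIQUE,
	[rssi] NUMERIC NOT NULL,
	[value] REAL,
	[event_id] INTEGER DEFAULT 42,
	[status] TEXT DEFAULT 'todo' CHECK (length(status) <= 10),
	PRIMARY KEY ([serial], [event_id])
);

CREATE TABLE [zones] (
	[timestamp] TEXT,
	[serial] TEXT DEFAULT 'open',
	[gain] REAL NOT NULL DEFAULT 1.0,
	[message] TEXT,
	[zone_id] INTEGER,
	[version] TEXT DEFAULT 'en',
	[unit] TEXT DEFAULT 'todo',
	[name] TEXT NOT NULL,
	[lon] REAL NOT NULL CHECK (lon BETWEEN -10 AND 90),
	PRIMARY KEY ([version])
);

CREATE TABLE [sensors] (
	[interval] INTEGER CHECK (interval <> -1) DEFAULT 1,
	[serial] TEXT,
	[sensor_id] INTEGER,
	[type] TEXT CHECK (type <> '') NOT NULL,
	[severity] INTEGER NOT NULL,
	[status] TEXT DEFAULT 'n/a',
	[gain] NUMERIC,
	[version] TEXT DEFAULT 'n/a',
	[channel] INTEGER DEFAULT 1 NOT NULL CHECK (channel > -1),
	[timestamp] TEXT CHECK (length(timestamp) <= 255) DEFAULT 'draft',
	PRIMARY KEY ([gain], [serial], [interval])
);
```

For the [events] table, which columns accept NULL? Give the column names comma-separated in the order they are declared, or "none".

- threshold: CHECK does not forbid NULL (a CHECK constraint passes when its expression is NULL) → nullable.
- serial: part of the PRIMARY KEY, which implies NOT NULL → not nullable.
- offset: CHECK does not forbid NULL (a CHECK constraint passes when its expression is NULL) → nullable.
- rssi: declared NOT NULL → not nullable.
- value: no NOT NULL constraint applies → nullable.
- event_id: part of the PRIMARY KEY, which implies NOT NULL → not nullable.
- status: CHECK does not forbid NULL (a CHECK constraint passes when its expression is NULL) → nullable.

threshold, offset, value, status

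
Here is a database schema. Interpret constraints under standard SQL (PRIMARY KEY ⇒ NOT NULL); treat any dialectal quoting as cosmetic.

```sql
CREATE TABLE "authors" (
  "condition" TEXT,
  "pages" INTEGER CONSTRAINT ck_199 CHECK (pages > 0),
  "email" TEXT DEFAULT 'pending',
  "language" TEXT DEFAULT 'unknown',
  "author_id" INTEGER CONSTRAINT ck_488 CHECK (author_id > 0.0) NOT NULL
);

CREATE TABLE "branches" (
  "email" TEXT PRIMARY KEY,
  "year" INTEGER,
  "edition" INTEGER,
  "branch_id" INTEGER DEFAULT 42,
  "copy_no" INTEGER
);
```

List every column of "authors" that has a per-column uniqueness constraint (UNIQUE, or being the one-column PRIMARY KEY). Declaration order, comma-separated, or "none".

none

- condition: no UNIQUE or single-column PK constraint.
- pages: no UNIQUE or single-column PK constraint.
- email: no UNIQUE or single-column PK constraint.
- language: no UNIQUE or single-column PK constraint.
- author_id: no UNIQUE or single-column PK constraint.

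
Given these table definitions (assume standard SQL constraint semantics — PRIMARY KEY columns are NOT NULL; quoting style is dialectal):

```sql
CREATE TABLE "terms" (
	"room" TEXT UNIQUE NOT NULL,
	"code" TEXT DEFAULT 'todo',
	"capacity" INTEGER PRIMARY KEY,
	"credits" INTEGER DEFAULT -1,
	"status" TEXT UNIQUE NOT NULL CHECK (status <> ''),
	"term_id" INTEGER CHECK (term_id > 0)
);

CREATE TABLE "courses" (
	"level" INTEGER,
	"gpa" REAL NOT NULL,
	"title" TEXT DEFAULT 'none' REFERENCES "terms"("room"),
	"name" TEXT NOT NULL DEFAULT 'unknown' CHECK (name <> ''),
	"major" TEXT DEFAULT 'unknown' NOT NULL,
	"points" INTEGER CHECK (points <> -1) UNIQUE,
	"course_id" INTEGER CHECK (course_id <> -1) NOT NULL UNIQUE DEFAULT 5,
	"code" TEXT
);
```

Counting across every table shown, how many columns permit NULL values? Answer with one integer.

terms: 3 nullable (code, credits, term_id — PK (capacity) and explicit NOT NULL columns excluded).
courses: 4 nullable (level, title, points, code — PK none and explicit NOT NULL columns excluded).
Total: 3 + 4 = 7.

7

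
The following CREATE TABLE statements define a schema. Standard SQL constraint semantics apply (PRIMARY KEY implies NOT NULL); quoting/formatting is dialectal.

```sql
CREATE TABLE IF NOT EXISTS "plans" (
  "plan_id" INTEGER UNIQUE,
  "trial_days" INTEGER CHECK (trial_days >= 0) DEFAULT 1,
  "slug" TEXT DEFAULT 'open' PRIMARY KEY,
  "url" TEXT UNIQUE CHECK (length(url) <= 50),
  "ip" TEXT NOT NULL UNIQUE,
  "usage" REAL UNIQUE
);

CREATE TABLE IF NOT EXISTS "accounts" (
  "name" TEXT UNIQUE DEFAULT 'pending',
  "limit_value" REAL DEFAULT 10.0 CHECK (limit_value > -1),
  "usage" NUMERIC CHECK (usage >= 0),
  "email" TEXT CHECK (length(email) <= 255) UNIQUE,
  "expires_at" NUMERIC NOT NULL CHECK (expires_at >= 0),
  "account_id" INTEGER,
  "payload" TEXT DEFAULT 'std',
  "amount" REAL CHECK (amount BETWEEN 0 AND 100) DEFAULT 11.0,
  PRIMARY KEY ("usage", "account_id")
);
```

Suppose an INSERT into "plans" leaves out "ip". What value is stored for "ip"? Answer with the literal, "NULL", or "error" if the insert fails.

ip has no DEFAULT clause.
Omitting it would insert NULL, but it is declared NOT NULL, so the INSERT fails.

error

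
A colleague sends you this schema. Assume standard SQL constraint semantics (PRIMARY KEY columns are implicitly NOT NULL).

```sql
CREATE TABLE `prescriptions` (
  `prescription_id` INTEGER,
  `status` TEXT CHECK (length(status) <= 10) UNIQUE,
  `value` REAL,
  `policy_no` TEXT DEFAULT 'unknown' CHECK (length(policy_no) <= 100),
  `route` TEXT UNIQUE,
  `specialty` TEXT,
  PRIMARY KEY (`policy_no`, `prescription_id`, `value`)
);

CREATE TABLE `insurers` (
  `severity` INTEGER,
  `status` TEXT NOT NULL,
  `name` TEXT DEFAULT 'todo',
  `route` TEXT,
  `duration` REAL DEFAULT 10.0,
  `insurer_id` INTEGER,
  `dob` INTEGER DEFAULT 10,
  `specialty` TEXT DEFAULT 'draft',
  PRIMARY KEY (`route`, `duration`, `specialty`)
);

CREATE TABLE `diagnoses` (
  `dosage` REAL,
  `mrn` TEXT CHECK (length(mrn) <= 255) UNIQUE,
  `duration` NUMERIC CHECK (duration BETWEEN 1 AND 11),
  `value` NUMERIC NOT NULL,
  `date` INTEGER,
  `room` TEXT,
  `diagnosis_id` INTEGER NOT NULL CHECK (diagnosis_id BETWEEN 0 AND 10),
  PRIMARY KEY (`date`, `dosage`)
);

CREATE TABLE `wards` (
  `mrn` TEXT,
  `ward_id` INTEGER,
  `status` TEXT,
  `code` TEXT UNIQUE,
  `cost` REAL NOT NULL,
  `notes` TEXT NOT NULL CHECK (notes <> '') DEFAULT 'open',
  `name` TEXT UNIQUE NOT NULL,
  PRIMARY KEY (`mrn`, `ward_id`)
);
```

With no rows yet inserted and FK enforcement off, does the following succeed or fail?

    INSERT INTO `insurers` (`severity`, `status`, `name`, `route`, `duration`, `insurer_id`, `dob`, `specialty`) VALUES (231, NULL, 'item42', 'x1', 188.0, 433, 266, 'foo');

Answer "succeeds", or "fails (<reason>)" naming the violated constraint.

fails (NOT NULL on status)

status is explicitly set to NULL, but status is declared NOT NULL.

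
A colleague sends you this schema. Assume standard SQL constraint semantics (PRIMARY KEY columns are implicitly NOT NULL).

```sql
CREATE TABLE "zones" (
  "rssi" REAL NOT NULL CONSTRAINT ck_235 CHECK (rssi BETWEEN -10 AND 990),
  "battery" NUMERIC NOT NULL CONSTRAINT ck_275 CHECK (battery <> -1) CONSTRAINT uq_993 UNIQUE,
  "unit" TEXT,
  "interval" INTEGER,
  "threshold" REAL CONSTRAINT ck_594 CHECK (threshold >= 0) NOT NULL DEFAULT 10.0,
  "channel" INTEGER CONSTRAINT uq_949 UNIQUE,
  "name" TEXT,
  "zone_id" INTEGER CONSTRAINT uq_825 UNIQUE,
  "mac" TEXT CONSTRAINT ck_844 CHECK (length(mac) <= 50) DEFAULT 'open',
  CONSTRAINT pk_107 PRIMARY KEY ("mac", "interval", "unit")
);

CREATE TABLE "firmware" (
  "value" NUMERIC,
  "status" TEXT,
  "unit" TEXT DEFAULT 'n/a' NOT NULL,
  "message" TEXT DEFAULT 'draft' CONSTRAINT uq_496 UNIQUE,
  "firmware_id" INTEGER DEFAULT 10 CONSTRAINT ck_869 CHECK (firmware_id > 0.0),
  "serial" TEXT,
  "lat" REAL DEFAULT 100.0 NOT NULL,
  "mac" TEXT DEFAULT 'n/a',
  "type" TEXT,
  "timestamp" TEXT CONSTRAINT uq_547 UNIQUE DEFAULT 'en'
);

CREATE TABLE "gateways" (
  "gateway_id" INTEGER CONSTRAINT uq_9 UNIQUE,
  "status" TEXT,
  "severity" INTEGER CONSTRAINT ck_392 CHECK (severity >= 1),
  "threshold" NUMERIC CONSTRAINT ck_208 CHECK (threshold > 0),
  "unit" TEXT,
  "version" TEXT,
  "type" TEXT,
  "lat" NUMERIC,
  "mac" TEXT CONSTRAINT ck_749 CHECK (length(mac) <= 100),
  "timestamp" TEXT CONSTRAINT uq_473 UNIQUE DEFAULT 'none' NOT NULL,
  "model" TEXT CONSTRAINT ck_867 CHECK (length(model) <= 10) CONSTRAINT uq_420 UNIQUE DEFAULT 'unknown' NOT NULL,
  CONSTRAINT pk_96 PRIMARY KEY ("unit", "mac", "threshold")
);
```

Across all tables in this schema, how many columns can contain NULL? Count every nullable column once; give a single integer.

zones: 3 nullable (channel, name, zone_id — PK (mac, interval, unit) and explicit NOT NULL columns excluded).
firmware: 8 nullable (value, status, message, firmware_id, serial, mac, type, timestamp — PK none and explicit NOT NULL columns excluded).
gateways: 6 nullable (gateway_id, status, severity, version, type, lat — PK (unit, mac, threshold) and explicit NOT NULL columns excluded).
Total: 3 + 8 + 6 = 17.

17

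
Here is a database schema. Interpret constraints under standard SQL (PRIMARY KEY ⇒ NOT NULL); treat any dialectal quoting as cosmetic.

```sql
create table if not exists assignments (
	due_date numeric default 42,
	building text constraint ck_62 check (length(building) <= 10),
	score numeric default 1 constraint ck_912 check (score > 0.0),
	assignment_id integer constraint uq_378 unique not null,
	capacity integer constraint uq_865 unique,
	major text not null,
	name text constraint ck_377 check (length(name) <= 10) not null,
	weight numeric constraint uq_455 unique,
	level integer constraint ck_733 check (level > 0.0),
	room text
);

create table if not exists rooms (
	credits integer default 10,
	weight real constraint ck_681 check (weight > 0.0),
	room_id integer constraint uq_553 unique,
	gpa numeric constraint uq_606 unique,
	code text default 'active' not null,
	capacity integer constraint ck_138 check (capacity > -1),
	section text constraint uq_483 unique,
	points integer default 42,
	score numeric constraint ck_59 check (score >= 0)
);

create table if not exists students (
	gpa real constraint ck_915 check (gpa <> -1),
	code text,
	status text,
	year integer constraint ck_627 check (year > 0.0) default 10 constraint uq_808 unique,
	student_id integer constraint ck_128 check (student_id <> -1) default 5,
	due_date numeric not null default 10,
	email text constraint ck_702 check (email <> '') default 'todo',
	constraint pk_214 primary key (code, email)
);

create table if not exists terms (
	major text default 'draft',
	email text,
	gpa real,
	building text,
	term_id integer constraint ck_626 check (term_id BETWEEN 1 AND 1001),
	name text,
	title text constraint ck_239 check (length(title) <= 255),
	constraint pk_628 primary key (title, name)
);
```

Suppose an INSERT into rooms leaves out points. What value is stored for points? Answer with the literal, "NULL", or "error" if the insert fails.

points has an explicit DEFAULT 42.
When the column is omitted from an INSERT, that default is used.

42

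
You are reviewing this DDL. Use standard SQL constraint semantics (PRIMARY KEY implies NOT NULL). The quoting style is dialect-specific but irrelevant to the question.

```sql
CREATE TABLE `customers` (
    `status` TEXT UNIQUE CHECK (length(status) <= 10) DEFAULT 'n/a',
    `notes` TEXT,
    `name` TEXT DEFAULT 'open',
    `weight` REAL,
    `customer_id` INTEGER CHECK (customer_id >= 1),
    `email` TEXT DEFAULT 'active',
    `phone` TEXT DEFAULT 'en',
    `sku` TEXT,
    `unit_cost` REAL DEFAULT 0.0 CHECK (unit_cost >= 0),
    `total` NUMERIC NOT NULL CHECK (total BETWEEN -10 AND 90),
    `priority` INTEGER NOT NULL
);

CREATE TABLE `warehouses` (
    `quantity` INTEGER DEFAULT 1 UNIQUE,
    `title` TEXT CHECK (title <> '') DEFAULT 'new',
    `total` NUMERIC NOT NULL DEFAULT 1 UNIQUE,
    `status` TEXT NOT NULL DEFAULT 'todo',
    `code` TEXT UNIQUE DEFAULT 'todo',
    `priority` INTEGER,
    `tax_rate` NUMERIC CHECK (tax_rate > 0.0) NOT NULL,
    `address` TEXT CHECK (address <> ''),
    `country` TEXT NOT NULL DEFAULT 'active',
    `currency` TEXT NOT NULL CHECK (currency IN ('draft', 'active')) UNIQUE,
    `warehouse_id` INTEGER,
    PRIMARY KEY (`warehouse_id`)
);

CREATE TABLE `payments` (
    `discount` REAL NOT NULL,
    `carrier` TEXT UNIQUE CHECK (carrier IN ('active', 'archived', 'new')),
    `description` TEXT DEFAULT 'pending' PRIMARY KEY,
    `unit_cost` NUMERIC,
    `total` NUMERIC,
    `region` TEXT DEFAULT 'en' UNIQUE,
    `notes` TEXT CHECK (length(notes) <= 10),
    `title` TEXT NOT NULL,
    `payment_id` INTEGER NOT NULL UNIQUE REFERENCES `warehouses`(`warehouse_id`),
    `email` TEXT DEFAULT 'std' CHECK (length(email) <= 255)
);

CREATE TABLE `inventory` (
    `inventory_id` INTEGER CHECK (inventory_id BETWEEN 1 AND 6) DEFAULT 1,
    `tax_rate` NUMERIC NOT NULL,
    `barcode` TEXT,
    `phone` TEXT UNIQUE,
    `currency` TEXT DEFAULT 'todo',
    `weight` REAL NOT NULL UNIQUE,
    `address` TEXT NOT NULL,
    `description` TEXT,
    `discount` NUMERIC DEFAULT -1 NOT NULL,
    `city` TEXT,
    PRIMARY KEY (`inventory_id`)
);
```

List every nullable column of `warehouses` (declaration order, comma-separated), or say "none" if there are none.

quantity, title, code, priority, address

- quantity: UNIQUE does not imply NOT NULL → nullable.
- title: CHECK does not forbid NULL (a CHECK constraint passes when its expression is NULL) → nullable.
- total: declared NOT NULL → not nullable.
- status: declared NOT NULL → not nullable.
- code: UNIQUE does not imply NOT NULL → nullable.
- priority: no NOT NULL constraint applies → nullable.
- tax_rate: declared NOT NULL → not nullable.
- address: CHECK does not forbid NULL (a CHECK constraint passes when its expression is NULL) → nullable.
- country: declared NOT NULL → not nullable.
- currency: declared NOT NULL → not nullable.
- warehouse_id: part of the PRIMARY KEY, which implies NOT NULL → not nullable.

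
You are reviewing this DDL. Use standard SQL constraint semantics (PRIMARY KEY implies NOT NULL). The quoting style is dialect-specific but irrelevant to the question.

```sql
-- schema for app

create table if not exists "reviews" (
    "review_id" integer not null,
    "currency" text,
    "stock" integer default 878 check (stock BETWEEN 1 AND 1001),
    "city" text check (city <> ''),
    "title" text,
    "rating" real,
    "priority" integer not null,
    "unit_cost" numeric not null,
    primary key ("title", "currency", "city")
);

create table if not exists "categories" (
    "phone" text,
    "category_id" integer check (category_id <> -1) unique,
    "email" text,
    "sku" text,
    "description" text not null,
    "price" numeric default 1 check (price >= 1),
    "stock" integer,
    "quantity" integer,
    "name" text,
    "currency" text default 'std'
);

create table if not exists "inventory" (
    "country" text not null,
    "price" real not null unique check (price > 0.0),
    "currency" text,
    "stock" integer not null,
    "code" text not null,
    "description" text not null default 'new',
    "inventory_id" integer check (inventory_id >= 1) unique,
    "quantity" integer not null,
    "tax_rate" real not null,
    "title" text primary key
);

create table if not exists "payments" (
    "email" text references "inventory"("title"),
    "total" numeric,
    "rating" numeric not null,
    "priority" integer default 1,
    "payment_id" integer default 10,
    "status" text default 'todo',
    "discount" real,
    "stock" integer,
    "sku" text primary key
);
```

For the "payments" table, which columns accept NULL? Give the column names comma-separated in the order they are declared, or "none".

email, total, priority, payment_id, status, discount, stock

- email: a foreign key column may be NULL unless separately constrained → nullable.
- total: no NOT NULL constraint applies → nullable.
- rating: declared NOT NULL → not nullable.
- priority: DEFAULT only fills an omitted column; an explicit NULL is still allowed → nullable.
- payment_id: DEFAULT only fills an omitted column; an explicit NULL is still allowed → nullable.
- status: DEFAULT only fills an omitted column; an explicit NULL is still allowed → nullable.
- discount: no NOT NULL constraint applies → nullable.
- stock: no NOT NULL constraint applies → nullable.
- sku: part of the PRIMARY KEY, which implies NOT NULL → not nullable.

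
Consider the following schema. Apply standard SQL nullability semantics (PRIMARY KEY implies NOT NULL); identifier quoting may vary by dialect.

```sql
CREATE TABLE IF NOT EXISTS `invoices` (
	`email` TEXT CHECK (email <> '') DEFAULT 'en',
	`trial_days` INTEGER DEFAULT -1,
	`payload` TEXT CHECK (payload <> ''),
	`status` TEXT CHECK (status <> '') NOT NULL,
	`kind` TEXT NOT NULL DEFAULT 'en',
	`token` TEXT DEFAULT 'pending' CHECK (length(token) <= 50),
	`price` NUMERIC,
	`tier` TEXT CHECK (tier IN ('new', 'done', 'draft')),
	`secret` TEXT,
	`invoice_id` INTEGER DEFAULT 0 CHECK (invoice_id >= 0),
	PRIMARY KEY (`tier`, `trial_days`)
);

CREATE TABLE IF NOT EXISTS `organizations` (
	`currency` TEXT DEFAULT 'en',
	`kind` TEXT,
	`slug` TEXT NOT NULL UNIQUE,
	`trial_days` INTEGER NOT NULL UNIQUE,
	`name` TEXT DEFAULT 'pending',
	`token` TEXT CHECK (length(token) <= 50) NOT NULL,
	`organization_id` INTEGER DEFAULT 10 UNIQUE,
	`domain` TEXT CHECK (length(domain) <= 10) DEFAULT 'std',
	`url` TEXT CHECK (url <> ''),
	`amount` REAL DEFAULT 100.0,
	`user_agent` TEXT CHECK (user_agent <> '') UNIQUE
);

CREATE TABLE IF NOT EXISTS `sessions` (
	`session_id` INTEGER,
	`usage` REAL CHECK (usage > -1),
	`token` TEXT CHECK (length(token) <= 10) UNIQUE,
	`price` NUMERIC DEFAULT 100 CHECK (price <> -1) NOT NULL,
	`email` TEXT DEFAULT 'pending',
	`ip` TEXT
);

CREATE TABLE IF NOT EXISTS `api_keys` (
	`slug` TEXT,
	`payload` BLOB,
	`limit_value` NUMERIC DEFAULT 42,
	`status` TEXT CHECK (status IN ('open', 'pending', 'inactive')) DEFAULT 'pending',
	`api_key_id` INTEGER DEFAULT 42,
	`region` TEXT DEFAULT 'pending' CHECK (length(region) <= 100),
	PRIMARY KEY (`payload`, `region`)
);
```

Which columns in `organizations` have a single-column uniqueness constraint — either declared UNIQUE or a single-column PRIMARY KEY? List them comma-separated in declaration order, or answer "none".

- currency: no UNIQUE or single-column PK constraint.
- kind: no UNIQUE or single-column PK constraint.
- slug: declared UNIQUE → unique.
- trial_days: declared UNIQUE → unique.
- name: no UNIQUE or single-column PK constraint.
- token: no UNIQUE or single-column PK constraint.
- organization_id: declared UNIQUE → unique.
- domain: no UNIQUE or single-column PK constraint.
- url: no UNIQUE or single-column PK constraint.
- amount: no UNIQUE or single-column PK constraint.
- user_agent: declared UNIQUE → unique.

slug, trial_days, organization_id, user_agent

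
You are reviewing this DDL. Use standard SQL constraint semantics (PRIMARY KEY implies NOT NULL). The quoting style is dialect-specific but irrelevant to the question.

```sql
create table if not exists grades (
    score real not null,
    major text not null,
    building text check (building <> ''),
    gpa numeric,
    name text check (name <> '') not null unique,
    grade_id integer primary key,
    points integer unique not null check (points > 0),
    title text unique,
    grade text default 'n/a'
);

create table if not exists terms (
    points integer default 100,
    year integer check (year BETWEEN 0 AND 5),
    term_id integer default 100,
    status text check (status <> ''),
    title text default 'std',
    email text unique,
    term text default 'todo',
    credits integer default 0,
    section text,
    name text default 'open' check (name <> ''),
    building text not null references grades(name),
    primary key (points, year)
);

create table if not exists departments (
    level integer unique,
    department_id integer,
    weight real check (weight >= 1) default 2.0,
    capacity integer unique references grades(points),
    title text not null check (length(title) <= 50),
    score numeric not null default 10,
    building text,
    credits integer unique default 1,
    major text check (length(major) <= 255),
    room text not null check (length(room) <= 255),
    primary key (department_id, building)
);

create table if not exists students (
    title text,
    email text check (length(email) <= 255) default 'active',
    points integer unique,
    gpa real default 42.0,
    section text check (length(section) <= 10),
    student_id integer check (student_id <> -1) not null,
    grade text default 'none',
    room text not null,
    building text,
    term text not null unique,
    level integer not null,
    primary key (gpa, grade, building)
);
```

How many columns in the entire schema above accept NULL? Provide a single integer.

21

grades: 4 nullable (building, gpa, title, grade — PK (grade_id) and explicit NOT NULL columns excluded).
terms: 8 nullable (term_id, status, title, email, term, credits, section, name — PK (points, year) and explicit NOT NULL columns excluded).
departments: 5 nullable (level, weight, capacity, credits, major — PK (department_id, building) and explicit NOT NULL columns excluded).
students: 4 nullable (title, email, points, section — PK (gpa, grade, building) and explicit NOT NULL columns excluded).
Total: 4 + 8 + 5 + 4 = 21.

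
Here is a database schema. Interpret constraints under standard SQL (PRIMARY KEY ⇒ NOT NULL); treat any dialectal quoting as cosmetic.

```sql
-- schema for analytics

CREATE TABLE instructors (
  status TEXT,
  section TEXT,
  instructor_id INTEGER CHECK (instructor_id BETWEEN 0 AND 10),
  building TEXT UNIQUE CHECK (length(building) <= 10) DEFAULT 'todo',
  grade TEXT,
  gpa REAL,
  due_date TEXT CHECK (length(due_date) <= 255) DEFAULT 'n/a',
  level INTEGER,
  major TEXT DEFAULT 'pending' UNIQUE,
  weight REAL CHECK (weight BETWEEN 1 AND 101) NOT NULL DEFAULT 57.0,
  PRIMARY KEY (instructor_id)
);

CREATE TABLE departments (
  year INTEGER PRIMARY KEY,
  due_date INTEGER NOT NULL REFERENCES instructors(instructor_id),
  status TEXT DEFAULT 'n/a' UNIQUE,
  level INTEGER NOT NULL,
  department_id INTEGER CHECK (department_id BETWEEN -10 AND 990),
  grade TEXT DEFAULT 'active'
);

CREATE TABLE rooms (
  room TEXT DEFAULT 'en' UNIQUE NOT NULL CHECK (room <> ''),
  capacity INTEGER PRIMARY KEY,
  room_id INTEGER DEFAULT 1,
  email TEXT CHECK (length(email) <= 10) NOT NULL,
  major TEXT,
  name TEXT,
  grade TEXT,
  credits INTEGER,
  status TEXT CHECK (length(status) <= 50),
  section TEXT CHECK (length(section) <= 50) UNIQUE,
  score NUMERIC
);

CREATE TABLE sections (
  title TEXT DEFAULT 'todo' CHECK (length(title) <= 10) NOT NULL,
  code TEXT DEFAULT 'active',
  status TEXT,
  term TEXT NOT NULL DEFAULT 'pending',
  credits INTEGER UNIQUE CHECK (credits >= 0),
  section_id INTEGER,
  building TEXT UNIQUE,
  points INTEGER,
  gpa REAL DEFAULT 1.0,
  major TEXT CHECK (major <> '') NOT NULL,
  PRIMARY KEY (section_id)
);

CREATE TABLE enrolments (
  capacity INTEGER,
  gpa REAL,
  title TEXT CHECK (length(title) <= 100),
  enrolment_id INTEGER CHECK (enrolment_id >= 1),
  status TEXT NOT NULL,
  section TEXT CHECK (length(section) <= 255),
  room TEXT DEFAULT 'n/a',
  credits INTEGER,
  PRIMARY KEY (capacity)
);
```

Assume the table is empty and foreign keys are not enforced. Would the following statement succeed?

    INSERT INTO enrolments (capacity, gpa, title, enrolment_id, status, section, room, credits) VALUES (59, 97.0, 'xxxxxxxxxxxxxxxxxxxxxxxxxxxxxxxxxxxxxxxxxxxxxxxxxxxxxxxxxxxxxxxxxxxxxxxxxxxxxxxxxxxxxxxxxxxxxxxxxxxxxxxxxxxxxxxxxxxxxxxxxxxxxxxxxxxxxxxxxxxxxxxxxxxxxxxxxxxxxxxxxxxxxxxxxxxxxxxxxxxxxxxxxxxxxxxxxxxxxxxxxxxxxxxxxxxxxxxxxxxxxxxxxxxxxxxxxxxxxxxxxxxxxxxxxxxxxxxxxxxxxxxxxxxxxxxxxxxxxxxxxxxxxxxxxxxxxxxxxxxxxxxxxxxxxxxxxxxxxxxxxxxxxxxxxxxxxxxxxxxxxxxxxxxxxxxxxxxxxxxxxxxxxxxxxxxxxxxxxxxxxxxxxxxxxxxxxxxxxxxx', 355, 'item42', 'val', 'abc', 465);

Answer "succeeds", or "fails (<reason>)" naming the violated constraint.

fails (CHECK on title)

The value 'xxxxxxxxxxxxxxxxxxxxxxxxxxxxxxxxxxxxxxxxxxxxxxxxxxxxxxxxxxxxxxxxxxxxxxxxxxxxxxxxxxxxxxxxxxxxxxxxxxxxxxxxxxxxxxxxxxxxxxxxxxxxxxxxxxxxxxxxxxxxxxxxxxxxxxxxxxxxxxxxxxxxxxxxxxxxxxxxxxxxxxxxxxxxxxxxxxxxxxxxxxxxxxxxxxxxxxxxxxxxxxxxxxxxxxxxxxxxxxxxxxxxxxxxxxxxxxxxxxxxxxxxxxxxxxxxxxxxxxxxxxxxxxxxxxxxxxxxxxxxxxxxxxxxxxxxxxxxxxxxxxxxxxxxxxxxxxxxxxxxxxxxxxxxxxxxxxxxxxxxxxxxxxxxxxxxxxxxxxxxxxxxxxxxxxxxxxxxxxxx' for title violates CHECK (length(title) <= 100).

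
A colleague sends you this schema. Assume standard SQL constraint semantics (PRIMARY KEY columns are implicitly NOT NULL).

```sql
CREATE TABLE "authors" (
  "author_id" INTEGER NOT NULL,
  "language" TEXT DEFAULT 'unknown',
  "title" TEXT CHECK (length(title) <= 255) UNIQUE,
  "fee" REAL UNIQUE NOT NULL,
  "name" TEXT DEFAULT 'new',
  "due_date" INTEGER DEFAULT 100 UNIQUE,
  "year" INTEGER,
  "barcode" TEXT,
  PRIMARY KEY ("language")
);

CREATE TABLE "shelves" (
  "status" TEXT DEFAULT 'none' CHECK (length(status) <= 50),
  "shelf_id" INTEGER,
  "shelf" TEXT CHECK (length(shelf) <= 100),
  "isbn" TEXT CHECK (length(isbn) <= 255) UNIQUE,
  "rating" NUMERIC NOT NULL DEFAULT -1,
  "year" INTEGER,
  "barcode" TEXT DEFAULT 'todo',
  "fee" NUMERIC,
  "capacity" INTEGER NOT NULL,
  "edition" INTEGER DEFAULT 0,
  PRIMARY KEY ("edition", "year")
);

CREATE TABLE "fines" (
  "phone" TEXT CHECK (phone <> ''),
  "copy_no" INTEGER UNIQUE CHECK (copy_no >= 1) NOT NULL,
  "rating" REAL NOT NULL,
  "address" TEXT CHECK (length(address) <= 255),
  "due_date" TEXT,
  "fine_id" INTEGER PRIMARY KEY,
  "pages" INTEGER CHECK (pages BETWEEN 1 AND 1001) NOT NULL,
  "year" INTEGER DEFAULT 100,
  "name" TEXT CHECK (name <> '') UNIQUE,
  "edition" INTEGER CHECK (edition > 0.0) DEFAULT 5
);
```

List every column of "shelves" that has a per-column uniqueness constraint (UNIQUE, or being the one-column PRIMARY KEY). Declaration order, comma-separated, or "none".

isbn

- status: no UNIQUE or single-column PK constraint.
- shelf_id: no UNIQUE or single-column PK constraint.
- shelf: no UNIQUE or single-column PK constraint.
- isbn: declared UNIQUE → unique.
- rating: no UNIQUE or single-column PK constraint.
- year: part of a composite PRIMARY KEY — only the tuple is unique, not this column on its own.
- barcode: no UNIQUE or single-column PK constraint.
- fee: no UNIQUE or single-column PK constraint.
- capacity: no UNIQUE or single-column PK constraint.
- edition: part of a composite PRIMARY KEY — only the tuple is unique, not this column on its own.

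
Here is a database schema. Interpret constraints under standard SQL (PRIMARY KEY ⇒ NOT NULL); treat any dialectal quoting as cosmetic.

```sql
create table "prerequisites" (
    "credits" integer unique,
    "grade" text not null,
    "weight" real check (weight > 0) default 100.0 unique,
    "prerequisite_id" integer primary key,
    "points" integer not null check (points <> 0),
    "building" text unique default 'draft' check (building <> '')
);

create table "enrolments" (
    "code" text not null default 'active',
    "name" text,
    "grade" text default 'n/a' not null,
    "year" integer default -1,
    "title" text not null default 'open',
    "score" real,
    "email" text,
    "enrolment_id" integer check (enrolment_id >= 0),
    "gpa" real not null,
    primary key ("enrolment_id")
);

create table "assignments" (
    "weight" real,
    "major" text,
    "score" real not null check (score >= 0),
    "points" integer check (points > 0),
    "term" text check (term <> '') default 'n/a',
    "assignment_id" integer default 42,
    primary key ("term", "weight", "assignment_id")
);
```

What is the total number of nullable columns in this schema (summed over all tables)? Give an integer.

prerequisites: 3 nullable (credits, weight, building — PK (prerequisite_id) and explicit NOT NULL columns excluded).
enrolments: 4 nullable (name, year, score, email — PK (enrolment_id) and explicit NOT NULL columns excluded).
assignments: 2 nullable (major, points — PK (term, weight, assignment_id) and explicit NOT NULL columns excluded).
Total: 3 + 4 + 2 = 9.

9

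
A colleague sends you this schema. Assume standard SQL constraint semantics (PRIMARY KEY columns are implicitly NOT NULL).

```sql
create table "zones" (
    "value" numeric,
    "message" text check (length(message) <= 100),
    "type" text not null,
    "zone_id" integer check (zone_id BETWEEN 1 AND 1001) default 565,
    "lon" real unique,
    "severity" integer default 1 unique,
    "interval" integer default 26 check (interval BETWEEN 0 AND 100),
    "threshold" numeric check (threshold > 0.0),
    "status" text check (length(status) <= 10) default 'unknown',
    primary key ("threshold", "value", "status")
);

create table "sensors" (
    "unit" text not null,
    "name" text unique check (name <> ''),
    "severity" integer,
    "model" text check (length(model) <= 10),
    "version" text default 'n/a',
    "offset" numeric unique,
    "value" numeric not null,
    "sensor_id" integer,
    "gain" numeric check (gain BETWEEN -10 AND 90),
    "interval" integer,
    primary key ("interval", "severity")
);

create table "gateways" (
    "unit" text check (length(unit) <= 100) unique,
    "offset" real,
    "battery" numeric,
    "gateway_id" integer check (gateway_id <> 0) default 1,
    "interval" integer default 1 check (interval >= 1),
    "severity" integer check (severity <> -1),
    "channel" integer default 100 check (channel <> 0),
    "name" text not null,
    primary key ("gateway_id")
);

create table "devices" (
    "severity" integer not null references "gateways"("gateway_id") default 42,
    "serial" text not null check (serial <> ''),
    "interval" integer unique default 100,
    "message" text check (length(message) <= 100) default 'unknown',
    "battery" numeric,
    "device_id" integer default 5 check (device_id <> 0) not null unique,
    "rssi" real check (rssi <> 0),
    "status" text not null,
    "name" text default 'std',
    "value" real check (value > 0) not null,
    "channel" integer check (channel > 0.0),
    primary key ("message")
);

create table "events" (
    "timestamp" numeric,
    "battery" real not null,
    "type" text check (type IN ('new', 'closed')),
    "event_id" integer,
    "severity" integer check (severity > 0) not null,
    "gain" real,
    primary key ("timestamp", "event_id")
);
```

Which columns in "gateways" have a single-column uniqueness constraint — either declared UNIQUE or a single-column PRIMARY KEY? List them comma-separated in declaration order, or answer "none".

unit, gateway_id

- unit: declared UNIQUE → unique.
- offset: no UNIQUE or single-column PK constraint.
- battery: no UNIQUE or single-column PK constraint.
- gateway_id: single-column PRIMARY KEY → unique.
- interval: no UNIQUE or single-column PK constraint.
- severity: no UNIQUE or single-column PK constraint.
- channel: no UNIQUE or single-column PK constraint.
- name: no UNIQUE or single-column PK constraint.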